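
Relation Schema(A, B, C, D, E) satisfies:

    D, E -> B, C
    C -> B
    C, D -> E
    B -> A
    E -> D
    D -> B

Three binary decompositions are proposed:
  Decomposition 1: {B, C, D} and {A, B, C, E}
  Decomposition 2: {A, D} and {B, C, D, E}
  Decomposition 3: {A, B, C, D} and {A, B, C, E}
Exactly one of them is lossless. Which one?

Decomposition 1: common = {B, C}, closure = {A, B, C} → lossy.
Decomposition 2: common = {D}, closure = {A, B, D} → lossless.
Decomposition 3: common = {A, B, C}, closure = {A, B, C} → lossy.

Decomposition 2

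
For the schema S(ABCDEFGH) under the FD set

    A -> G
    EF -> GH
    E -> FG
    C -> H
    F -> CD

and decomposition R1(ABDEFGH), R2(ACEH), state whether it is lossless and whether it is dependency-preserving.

Lossless test: (AEH)⁺ = {ACDEFGH}, which contains all of one fragment — lossless.
Dependency preservation: the restricted closure of {F} across the fragments never reaches {CD}, so F → CD cannot be enforced without a join — not preserved.

lossless but not dependency-preserving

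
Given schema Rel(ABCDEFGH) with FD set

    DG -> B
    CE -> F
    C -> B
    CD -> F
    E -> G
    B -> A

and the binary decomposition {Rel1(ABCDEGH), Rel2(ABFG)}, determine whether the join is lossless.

Common attributes: Rel1 ∩ Rel2 = {ABG}.
No dependency enlarges {ABG}, so (ABG)⁺ = {ABG}.
The closure contains neither all of Rel1 = {ABCDEGH} nor all of Rel2 = {ABFG}, so the common attributes are not a superkey of either fragment. The join is lossy.

No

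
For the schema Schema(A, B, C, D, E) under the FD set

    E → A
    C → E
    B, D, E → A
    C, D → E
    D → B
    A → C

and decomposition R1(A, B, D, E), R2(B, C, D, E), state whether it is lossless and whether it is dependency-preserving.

lossless and dependency-preserving

Lossless test: (B, D, E)⁺ = {A, B, C, D, E}, which contains all of one fragment — lossless.
Dependency preservation: A → C is not contained in any single fragment, but the restricted closure of its left-hand side across the fragments still reaches the right-hand side; the remaining FDs each lie inside some fragment. All dependencies are preserved.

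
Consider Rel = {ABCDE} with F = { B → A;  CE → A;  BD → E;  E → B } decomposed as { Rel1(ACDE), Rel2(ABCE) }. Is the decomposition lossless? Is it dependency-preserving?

Lossless test: (ACE)⁺ = {ABCE}, which contains all of one fragment — lossless.
Dependency preservation: the restricted closure of {BD} across the fragments never reaches {E}, so BD → E cannot be enforced without a join — not preserved.

lossless but not dependency-preserving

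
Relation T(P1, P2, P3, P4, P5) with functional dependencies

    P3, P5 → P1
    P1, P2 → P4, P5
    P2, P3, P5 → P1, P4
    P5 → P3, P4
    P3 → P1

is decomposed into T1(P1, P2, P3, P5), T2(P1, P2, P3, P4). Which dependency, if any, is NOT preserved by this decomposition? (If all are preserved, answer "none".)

P5 → P3, P4

Check P5 → P3, P4: no single fragment contains all of {P3, P4, P5}, and the restricted closure of {P5} across the fragments never reaches {P3, P4}.
P3, P5 → P1 is preserved.
P1, P2 → P4, P5 is preserved.
P2, P3, P5 → P1, P4 is preserved.
P3 → P1 is preserved.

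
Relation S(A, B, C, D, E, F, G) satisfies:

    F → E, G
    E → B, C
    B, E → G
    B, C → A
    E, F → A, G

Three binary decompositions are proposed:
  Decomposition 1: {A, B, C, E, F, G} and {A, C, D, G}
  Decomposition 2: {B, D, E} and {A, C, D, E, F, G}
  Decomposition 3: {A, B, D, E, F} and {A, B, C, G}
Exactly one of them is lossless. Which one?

Decomposition 1: common = {A, C, G}, closure = {A, C, G} → lossy.
Decomposition 2: common = {D, E}, closure = {A, B, C, D, E, G} → lossless.
Decomposition 3: common = {A, B}, closure = {A, B} → lossy.

Decomposition 2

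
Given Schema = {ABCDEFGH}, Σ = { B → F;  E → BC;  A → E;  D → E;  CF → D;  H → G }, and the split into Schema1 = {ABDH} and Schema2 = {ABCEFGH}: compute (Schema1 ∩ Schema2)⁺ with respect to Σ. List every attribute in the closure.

ABCDEFGH

Schema1 ∩ Schema2 = {ABH}.
B → F applies, adding F
A → E applies, adding E
H → G applies, adding G
E → BC applies, adding C
CF → D applies, adding D
Closure: {ABCDEFGH}.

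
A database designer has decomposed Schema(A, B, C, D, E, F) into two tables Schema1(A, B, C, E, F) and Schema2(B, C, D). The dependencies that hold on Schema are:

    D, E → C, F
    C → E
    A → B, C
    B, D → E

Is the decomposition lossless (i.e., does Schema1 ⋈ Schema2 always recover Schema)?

Common attributes: Schema1 ∩ Schema2 = {B, C}.
Closure of {B, C}: C → E applies, adding E. So (B, C)⁺ = {B, C, E}.
The closure contains neither all of Schema1 = {A, B, C, E, F} nor all of Schema2 = {B, C, D}, so the common attributes are not a superkey of either fragment. The join is lossy.

No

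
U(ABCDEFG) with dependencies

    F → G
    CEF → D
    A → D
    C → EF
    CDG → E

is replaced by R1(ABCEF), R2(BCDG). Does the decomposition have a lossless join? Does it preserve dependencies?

lossless but not dependency-preserving

Lossless test: (BC)⁺ = {BCDEFG}, which contains all of one fragment — lossless.
Dependency preservation: the restricted closure of {F} across the fragments never reaches {G}, so F → G cannot be enforced without a join — not preserved.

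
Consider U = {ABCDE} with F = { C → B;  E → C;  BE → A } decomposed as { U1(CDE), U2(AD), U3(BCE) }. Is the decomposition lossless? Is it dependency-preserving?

lossy and not dependency-preserving

Lossless test (chase): Rows 1 and 3 agree on C; apply C→B and equate their B entries. Rows 1 and 3 agree on BE; apply BE→A and equate their A entries. No row becomes fully distinguished — the join is lossy.
Dependency preservation: the restricted closure of {BE} across the fragments never reaches {A}, so BE → A cannot be enforced without a join — not preserved.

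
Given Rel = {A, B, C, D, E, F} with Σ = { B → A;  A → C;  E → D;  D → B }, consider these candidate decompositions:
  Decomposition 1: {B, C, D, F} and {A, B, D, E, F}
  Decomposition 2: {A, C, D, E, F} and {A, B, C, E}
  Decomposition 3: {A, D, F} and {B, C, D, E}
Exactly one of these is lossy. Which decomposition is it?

Decomposition 3

Decomposition 1: common = {B, D, F}, closure = {A, B, C, D, F} → lossless.
Decomposition 2: common = {A, C, E}, closure = {A, B, C, D, E} → lossless.
Decomposition 3: common = {D}, closure = {A, B, C, D} → lossy.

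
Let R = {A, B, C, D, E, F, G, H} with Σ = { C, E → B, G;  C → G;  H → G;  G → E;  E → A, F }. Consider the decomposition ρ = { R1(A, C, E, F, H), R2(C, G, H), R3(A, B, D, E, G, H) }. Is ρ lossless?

Chase test. Columns are A, B, C, D, E, F, G, H; row i has aⱼ where attribute j ∈ Ri, else bᵢⱼ.
Initial tableau (one row per fragment):
  row 1: a1 b12 a3 b14 a5 a6 b17 a8
  row 2: b21 b22 a3 b24 b25 b26 a7 a8
  row 3: a1 a2 b33 a4 a5 b36 a7 a8
Rows 1 and 2 agree on C; apply C→G and equate their G entries.
Rows 1 and 2 agree on G; apply G→E and equate their E entries.
Rows 1 and 2 agree on E; apply E→A, F and equate their A, F entries.
Rows 1 and 3 agree on E; apply E→A, F and equate their A, F entries.
Rows 1 and 2 agree on C, E; apply C, E→B, G and equate their B, G entries.
No row becomes fully distinguished — the join is lossy.

No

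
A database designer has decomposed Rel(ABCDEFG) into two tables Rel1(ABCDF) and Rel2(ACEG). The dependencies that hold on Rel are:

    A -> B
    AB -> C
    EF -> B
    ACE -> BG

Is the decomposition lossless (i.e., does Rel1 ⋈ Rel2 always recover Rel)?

Common attributes: Rel1 ∩ Rel2 = {AC}.
Closure of {AC}: A → B applies, adding B. So (AC)⁺ = {ABC}.
The closure contains neither all of Rel1 = {ABCDF} nor all of Rel2 = {ACEG}, so the common attributes are not a superkey of either fragment. The join is lossy.

No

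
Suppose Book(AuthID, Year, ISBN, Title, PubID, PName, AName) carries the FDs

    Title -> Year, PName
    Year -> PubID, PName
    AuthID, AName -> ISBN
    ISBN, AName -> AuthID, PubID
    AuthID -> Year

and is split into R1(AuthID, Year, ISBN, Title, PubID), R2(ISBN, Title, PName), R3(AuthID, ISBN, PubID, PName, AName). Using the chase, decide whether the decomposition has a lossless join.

Chase test. Columns are AuthID, Year, ISBN, Title, PubID, PName, AName; row i has aⱼ where attribute j ∈ Ri, else bᵢⱼ.
Initial tableau (one row per fragment):
  row 1: a1 a2 a3 a4 a5 b16 b17
  row 2: b21 b22 a3 a4 b25 a6 b27
  row 3: a1 b32 a3 b34 a5 a6 a7
Rows 1 and 2 agree on Title; apply Title→Year, PName and equate their Year, PName entries.
Rows 1 and 2 agree on Year; apply Year→PubID, PName and equate their PubID, PName entries.
Rows 1 and 3 agree on AuthID; apply AuthID→Year and equate their Year entries.
No row becomes fully distinguished — the join is lossy.

No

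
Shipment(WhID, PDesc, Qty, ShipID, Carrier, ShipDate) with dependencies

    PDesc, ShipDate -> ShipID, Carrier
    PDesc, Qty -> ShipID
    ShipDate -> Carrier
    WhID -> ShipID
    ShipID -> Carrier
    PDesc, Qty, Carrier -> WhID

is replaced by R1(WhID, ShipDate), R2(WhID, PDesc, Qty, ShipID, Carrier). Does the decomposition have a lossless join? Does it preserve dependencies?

lossy and not dependency-preserving

Lossless test: (WhID)⁺ = {WhID, ShipID, Carrier}, which is a superkey of neither fragment — lossy.
Dependency preservation: the restricted closure of {PDesc, ShipDate} across the fragments never reaches {ShipID, Carrier}, so PDesc, ShipDate → ShipID, Carrier cannot be enforced without a join — not preserved.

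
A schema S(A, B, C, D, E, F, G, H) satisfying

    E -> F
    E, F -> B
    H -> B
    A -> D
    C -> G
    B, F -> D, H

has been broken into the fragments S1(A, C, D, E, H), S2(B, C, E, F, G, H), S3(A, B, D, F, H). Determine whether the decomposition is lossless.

Yes

Chase test. Columns are A, B, C, D, E, F, G, H; row i has aⱼ where attribute j ∈ Si, else bᵢⱼ.
Initial tableau (one row per fragment):
  row 1: a1 b12 a3 a4 a5 b16 b17 a8
  row 2: b21 a2 a3 b24 a5 a6 a7 a8
  row 3: a1 a2 b33 a4 b35 a6 b37 a8
Rows 1 and 2 agree on E; apply E→F and equate their F entries.
Rows 1 and 2 agree on E, F; apply E, F→B and equate their B entries.
Rows 1 and 2 agree on C; apply C→G and equate their G entries.
Rows 1 and 2 agree on B, F; apply B, F→D, H and equate their D, H entries.
Row 1 is now all distinguished symbols — the join is lossless.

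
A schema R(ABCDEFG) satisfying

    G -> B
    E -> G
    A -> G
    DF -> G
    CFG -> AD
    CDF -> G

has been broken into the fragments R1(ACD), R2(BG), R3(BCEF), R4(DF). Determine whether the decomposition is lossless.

Chase test. Columns are ABCDEFG; row i has aⱼ where attribute j ∈ Ri, else bᵢⱼ.
Initial tableau (one row per fragment):
  row 1: a1 b12 a3 a4 b15 b16 b17
  row 2: b21 a2 b23 b24 b25 b26 a7
  row 3: b31 a2 a3 b34 a5 a6 b37
  row 4: b41 b42 b43 a4 b45 a6 b47
No row becomes fully distinguished — the join is lossy.

No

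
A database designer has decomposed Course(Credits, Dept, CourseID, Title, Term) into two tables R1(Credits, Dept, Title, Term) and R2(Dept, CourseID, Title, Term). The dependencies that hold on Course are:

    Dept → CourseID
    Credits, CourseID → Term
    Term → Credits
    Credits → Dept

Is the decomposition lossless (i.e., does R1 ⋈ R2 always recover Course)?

Yes

Common attributes: R1 ∩ R2 = {Dept, Title, Term}.
Closure of {Dept, Title, Term}: Dept → CourseID applies, adding CourseID; Term → Credits applies, adding Credits. So (Dept, Title, Term)⁺ = {Credits, Dept, CourseID, Title, Term}.
This closure contains every attribute of R1, so R1 ∩ R2 → R1. The join is lossless.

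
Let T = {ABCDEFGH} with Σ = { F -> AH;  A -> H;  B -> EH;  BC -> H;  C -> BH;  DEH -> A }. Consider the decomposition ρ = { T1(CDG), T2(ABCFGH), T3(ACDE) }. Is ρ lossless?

Chase test. Columns are ABCDEFGH; row i has aⱼ where attribute j ∈ Ti, else bᵢⱼ.
Initial tableau (one row per fragment):
  row 1: b11 b12 a3 a4 b15 b16 a7 b18
  row 2: a1 a2 a3 b24 b25 a6 a7 a8
  row 3: a1 b32 a3 a4 a5 b36 b37 b38
Rows 2 and 3 agree on A; apply A→H and equate their H entries.
Rows 1 and 2 agree on C; apply C→BH and equate their BH entries.
Rows 1 and 3 agree on C; apply C→BH and equate their BH entries.
Rows 1 and 2 agree on B; apply B→EH and equate their EH entries.
Rows 1 and 3 agree on B; apply B→EH and equate their EH entries.
Rows 1 and 3 agree on DEH; apply DEH→A and equate their A entries.
No row becomes fully distinguished — the join is lossy.

No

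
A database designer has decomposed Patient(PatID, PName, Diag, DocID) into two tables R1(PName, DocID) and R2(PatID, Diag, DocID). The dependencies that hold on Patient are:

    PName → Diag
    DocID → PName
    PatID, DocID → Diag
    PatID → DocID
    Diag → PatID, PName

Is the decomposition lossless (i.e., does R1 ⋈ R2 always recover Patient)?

Yes

Common attributes: R1 ∩ R2 = {DocID}.
Closure of {DocID}: DocID → PName applies, adding PName; PName → Diag applies, adding Diag; Diag → PatID, PName applies, adding PatID. So (DocID)⁺ = {PatID, PName, Diag, DocID}.
This closure contains every attribute of R1, so R1 ∩ R2 → R1. The join is lossless.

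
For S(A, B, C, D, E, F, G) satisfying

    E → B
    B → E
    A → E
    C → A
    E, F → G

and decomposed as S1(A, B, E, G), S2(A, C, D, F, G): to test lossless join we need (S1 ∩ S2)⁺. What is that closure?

S1 ∩ S2 = {A, G}.
A → E applies, adding E
E → B applies, adding B
Closure: {A, B, E, G}.

A, B, E, G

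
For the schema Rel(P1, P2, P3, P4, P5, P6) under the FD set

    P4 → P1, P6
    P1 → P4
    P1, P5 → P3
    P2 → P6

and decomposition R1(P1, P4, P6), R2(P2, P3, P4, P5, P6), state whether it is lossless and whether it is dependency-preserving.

Lossless test: (P4, P6)⁺ = {P1, P4, P6}, which contains all of one fragment — lossless.
Dependency preservation: P1, P5 → P3 is not contained in any single fragment, but the restricted closure of its left-hand side across the fragments still reaches the right-hand side; the remaining FDs each lie inside some fragment. All dependencies are preserved.

lossless and dependency-preserving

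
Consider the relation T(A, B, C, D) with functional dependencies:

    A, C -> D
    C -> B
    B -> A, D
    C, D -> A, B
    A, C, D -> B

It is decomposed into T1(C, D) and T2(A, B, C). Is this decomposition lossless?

Yes

Common attributes: T1 ∩ T2 = {C}.
Closure of {C}: C → B applies, adding B; B → A, D applies, adding A, D. So (C)⁺ = {A, B, C, D}.
This closure contains every attribute of T1, so T1 ∩ T2 → T1. The join is lossless.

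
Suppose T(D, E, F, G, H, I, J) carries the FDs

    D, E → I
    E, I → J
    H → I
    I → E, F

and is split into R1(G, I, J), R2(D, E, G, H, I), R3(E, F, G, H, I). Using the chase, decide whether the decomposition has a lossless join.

Yes

Chase test. Columns are D, E, F, G, H, I, J; row i has aⱼ where attribute j ∈ Ri, else bᵢⱼ.
Initial tableau (one row per fragment):
  row 1: b11 b12 b13 a4 b15 a6 a7
  row 2: a1 a2 b23 a4 a5 a6 b27
  row 3: b31 a2 a3 a4 a5 a6 b37
Rows 2 and 3 agree on E, I; apply E, I→J and equate their J entries.
Rows 1 and 2 agree on I; apply I→E, F and equate their E, F entries.
Rows 1 and 3 agree on I; apply I→E, F and equate their E, F entries.
Rows 1 and 2 agree on E, I; apply E, I→J and equate their J entries.
Row 2 is now all distinguished symbols — the join is lossless.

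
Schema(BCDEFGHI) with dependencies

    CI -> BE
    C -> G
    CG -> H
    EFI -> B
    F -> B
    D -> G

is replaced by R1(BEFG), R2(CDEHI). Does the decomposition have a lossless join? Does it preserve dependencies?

Lossless test: (E)⁺ = {E}, which is a superkey of neither fragment — lossy.
Dependency preservation: the restricted closure of {CI} across the fragments never reaches {BE}, so CI → BE cannot be enforced without a join — not preserved.

lossy and not dependency-preserving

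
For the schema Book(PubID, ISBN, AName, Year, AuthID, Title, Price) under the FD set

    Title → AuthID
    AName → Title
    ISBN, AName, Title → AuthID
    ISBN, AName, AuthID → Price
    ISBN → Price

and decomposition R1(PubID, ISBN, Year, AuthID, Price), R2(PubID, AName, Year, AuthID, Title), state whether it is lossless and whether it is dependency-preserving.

Lossless test: (PubID, Year, AuthID)⁺ = {PubID, Year, AuthID}, which is a superkey of neither fragment — lossy.
Dependency preservation: ISBN, AName, Title → AuthID; ISBN, AName, AuthID → Price are not contained in any single fragment, but the restricted closure of each left-hand side across the fragments still reaches the right-hand side; the remaining FDs each lie inside some fragment. All dependencies are preserved.

lossy but dependency-preserving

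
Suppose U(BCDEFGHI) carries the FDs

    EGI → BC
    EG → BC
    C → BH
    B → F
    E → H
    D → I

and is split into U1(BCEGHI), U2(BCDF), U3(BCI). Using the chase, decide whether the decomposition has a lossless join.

No

Chase test. Columns are BCDEFGHI; row i has aⱼ where attribute j ∈ Ui, else bᵢⱼ.
Initial tableau (one row per fragment):
  row 1: a1 a2 b13 a4 b15 a6 a7 a8
  row 2: a1 a2 a3 b24 a5 b26 b27 b28
  row 3: a1 a2 b33 b34 b35 b36 b37 a8
Rows 1 and 2 agree on C; apply C→BH and equate their BH entries.
Rows 1 and 3 agree on C; apply C→BH and equate their BH entries.
Rows 1 and 2 agree on B; apply B→F and equate their F entries.
Rows 1 and 3 agree on B; apply B→F and equate their F entries.
No row becomes fully distinguished — the join is lossy.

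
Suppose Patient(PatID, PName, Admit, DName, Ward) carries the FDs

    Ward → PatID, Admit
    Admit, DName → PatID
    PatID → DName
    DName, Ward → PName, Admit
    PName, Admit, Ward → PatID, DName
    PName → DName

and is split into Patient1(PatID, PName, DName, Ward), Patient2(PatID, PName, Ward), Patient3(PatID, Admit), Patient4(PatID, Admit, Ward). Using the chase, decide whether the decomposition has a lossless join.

Yes

Chase test. Columns are PatID, PName, Admit, DName, Ward; row i has aⱼ where attribute j ∈ Patienti, else bᵢⱼ.
Initial tableau (one row per fragment):
  row 1: a1 a2 b13 a4 a5
  row 2: a1 a2 b23 b24 a5
  row 3: a1 b32 a3 b34 b35
  row 4: a1 b42 a3 b44 a5
Rows 1 and 2 agree on Ward; apply Ward→PatID, Admit and equate their PatID, Admit entries.
Rows 1 and 4 agree on Ward; apply Ward→PatID, Admit and equate their PatID, Admit entries.
Rows 1 and 2 agree on PatID; apply PatID→DName and equate their DName entries.
Rows 1 and 3 agree on PatID; apply PatID→DName and equate their DName entries.
Rows 1 and 4 agree on PatID; apply PatID→DName and equate their DName entries.
Rows 1 and 4 agree on DName, Ward; apply DName, Ward→PName, Admit and equate their PName, Admit entries.
Row 1 is now all distinguished symbols — the join is lossless.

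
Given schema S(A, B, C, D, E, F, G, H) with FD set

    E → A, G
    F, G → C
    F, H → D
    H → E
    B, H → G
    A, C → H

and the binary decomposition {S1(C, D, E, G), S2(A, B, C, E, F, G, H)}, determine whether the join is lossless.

No

Common attributes: S1 ∩ S2 = {C, E, G}.
Closure of {C, E, G}: E → A, G applies, adding A; A, C → H applies, adding H. So (C, E, G)⁺ = {A, C, E, G, H}.
The closure contains neither all of S1 = {C, D, E, G} nor all of S2 = {A, B, C, E, F, G, H}, so the common attributes are not a superkey of either fragment. The join is lossy.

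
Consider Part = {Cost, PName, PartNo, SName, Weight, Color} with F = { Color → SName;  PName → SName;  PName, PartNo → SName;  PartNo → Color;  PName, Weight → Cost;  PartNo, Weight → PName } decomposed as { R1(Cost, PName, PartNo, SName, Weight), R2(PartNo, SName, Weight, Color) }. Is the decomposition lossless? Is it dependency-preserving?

Lossless test: (PartNo, SName, Weight)⁺ = {Cost, PName, PartNo, SName, Weight, Color}, which contains all of one fragment — lossless.
Dependency preservation: every FD's attributes lie within a single fragment, so each can be enforced locally — preserved.

lossless and dependency-preserving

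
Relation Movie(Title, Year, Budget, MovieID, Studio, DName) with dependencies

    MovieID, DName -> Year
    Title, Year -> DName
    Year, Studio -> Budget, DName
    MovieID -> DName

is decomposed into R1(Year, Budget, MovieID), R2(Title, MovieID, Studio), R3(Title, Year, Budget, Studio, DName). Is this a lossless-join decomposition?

Chase test. Columns are Title, Year, Budget, MovieID, Studio, DName; row i has aⱼ where attribute j ∈ Ri, else bᵢⱼ.
Initial tableau (one row per fragment):
  row 1: b11 a2 a3 a4 b15 b16
  row 2: a1 b22 b23 a4 a5 b26
  row 3: a1 a2 a3 b34 a5 a6
Rows 1 and 2 agree on MovieID; apply MovieID→DName and equate their DName entries.
Rows 1 and 2 agree on MovieID, DName; apply MovieID, DName→Year and equate their Year entries.
Rows 2 and 3 agree on Title, Year; apply Title, Year→DName and equate their DName entries.
Rows 2 and 3 agree on Year, Studio; apply Year, Studio→Budget, DName and equate their Budget, DName entries.
Row 2 is now all distinguished symbols — the join is lossless.

Yes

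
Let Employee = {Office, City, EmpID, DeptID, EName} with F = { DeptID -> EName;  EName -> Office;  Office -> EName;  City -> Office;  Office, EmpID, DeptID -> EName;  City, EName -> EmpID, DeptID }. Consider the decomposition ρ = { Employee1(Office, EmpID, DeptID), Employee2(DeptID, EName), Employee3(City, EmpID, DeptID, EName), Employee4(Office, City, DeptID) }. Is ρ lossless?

Yes

Chase test. Columns are Office, City, EmpID, DeptID, EName; row i has aⱼ where attribute j ∈ Employeei, else bᵢⱼ.
Initial tableau (one row per fragment):
  row 1: a1 b12 a3 a4 b15
  row 2: b21 b22 b23 a4 a5
  row 3: b31 a2 a3 a4 a5
  row 4: a1 a2 b43 a4 b45
Rows 1 and 2 agree on DeptID; apply DeptID→EName and equate their EName entries.
Rows 1 and 4 agree on DeptID; apply DeptID→EName and equate their EName entries.
Rows 1 and 2 agree on EName; apply EName→Office and equate their Office entries.
Rows 1 and 3 agree on EName; apply EName→Office and equate their Office entries.
Rows 3 and 4 agree on City, EName; apply City, EName→EmpID, DeptID and equate their EmpID, DeptID entries.
Row 3 is now all distinguished symbols — the join is lossless.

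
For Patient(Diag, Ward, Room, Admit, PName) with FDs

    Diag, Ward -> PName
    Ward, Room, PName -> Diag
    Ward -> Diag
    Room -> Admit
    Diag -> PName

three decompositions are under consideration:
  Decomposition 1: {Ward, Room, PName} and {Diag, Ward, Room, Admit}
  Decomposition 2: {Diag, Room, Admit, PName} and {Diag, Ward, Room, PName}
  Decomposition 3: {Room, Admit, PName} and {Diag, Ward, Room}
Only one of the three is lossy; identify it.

Decomposition 1: common = {Ward, Room}, closure = {Diag, Ward, Room, Admit, PName} → lossless.
Decomposition 2: common = {Diag, Room, PName}, closure = {Diag, Room, Admit, PName} → lossless.
Decomposition 3: common = {Room}, closure = {Room, Admit} → lossy.

Decomposition 3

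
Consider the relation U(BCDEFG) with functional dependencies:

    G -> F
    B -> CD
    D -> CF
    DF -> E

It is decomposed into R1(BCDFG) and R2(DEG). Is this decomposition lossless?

Yes

Common attributes: R1 ∩ R2 = {DG}.
Closure of {DG}: G → F applies, adding F; D → CF applies, adding C; DF → E applies, adding E. So (DG)⁺ = {CDEFG}.
This closure contains every attribute of R2, so R1 ∩ R2 → R2. The join is lossless.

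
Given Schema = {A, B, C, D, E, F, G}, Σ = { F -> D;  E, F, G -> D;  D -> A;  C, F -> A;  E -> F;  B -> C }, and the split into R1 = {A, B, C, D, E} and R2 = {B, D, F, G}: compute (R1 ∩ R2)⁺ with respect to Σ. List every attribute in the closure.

R1 ∩ R2 = {B, D}.
D → A applies, adding A
B → C applies, adding C
Closure: {A, B, C, D}.

A, B, C, D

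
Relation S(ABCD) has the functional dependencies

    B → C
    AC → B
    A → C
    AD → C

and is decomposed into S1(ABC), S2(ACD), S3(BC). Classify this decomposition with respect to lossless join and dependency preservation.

Lossless test (chase): Rows 1 and 2 agree on AC; apply AC→B and equate their B entries. Row 2 is now all distinguished symbols — the join is lossless.
Dependency preservation: every FD's attributes lie within a single fragment, so each can be enforced locally — preserved.

lossless and dependency-preserving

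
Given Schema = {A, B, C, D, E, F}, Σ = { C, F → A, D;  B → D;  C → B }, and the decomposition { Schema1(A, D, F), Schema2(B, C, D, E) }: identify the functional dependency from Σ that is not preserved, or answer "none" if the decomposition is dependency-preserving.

C, F → A, D

Check C, F → A, D: no single fragment contains all of {A, C, D, F}, and the restricted closure of {C, F} across the fragments never reaches {A, D}.
B → D is preserved.
C → B is preserved.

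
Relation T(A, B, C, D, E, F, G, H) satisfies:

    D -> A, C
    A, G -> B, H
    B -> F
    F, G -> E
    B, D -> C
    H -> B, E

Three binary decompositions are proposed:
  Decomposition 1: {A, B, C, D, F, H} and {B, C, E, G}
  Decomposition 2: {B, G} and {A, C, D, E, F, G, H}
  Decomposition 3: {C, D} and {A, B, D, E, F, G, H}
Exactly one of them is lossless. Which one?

Decomposition 1: common = {B, C}, closure = {B, C, F} → lossy.
Decomposition 2: common = {G}, closure = {G} → lossy.
Decomposition 3: common = {D}, closure = {A, C, D} → lossless.

Decomposition 3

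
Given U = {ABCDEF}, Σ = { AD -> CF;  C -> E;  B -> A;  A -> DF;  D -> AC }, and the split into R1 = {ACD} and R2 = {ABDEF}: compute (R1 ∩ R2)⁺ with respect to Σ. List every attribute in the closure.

ACDEF

R1 ∩ R2 = {AD}.
AD → CF applies, adding CF
C → E applies, adding E
Closure: {ACDEF}.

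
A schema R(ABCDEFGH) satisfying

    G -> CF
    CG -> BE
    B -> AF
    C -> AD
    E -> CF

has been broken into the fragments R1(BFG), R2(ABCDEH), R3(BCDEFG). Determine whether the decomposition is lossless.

Chase test. Columns are ABCDEFGH; row i has aⱼ where attribute j ∈ Ri, else bᵢⱼ.
Initial tableau (one row per fragment):
  row 1: b11 a2 b13 b14 b15 a6 a7 b18
  row 2: a1 a2 a3 a4 a5 b26 b27 a8
  row 3: b31 a2 a3 a4 a5 a6 a7 b38
Rows 1 and 3 agree on G; apply G→CF and equate their CF entries.
Rows 1 and 3 agree on CG; apply CG→BE and equate their BE entries.
Rows 1 and 2 agree on B; apply B→AF and equate their AF entries.
Rows 1 and 3 agree on B; apply B→AF and equate their AF entries.
Rows 1 and 2 agree on C; apply C→AD and equate their AD entries.
No row becomes fully distinguished — the join is lossy.

No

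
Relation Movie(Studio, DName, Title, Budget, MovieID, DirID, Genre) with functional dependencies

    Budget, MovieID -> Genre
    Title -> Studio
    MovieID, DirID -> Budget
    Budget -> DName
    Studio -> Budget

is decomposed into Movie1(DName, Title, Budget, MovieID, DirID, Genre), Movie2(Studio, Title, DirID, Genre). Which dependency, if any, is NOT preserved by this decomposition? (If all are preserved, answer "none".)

Studio -> Budget

Check Studio → Budget: no single fragment contains all of {Studio, Budget}, and the restricted closure of {Studio} across the fragments never reaches {Budget}.
Budget, MovieID → Genre is preserved.
Title → Studio is preserved.
MovieID, DirID → Budget is preserved.
Budget → DName is preserved.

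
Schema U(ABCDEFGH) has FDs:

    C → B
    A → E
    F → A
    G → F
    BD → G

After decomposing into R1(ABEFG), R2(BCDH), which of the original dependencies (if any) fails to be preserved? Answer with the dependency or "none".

BD → G

Check BD → G: no single fragment contains all of {BDG}, and the restricted closure of {BD} across the fragments never reaches {G}.
C → B is preserved.
A → E is preserved.
F → A is preserved.
G → F is preserved.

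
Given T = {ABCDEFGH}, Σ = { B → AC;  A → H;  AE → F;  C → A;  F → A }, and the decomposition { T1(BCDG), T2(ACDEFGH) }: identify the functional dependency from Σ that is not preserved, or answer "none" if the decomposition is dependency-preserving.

none

B → AC: restricted closure across fragments reaches AC.
A → H lies within T2.
AE → F lies within T2.
C → A lies within T2.
F → A lies within T2.
Every dependency is enforceable on the fragments, so the decomposition is dependency-preserving.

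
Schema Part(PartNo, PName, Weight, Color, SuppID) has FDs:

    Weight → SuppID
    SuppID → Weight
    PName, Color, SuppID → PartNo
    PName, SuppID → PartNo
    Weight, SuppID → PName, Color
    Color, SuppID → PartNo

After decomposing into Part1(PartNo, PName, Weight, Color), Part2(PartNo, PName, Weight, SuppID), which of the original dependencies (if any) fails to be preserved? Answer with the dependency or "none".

none

Weight → SuppID lies within Part2.
SuppID → Weight lies within Part2.
PName, Color, SuppID → PartNo: restricted closure across fragments reaches PartNo.
PName, SuppID → PartNo lies within Part2.
Weight, SuppID → PName, Color: restricted closure across fragments reaches PName, Color.
Color, SuppID → PartNo: restricted closure across fragments reaches PartNo.
Every dependency is enforceable on the fragments, so the decomposition is dependency-preserving.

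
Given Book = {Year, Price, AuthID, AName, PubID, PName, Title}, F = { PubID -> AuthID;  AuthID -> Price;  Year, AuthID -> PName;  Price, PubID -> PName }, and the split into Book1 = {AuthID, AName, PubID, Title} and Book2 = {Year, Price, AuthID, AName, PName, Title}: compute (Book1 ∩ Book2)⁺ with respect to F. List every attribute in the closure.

Price, AuthID, AName, Title

Book1 ∩ Book2 = {AuthID, AName, Title}.
AuthID → Price applies, adding Price
Closure: {Price, AuthID, AName, Title}.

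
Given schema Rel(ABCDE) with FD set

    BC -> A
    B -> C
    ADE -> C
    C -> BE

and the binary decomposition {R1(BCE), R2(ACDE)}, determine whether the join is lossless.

Yes

Common attributes: R1 ∩ R2 = {CE}.
Closure of {CE}: C → BE applies, adding B; BC → A applies, adding A. So (CE)⁺ = {ABCE}.
This closure contains every attribute of R1, so R1 ∩ R2 → R1. The join is lossless.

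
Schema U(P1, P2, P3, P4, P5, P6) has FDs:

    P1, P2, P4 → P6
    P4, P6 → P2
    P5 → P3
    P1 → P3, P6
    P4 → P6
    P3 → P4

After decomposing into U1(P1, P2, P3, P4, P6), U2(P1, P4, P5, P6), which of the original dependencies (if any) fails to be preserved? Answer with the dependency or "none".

Check P5 → P3: no single fragment contains all of {P3, P5}, and the restricted closure of {P5} across the fragments never reaches {P3}.
P1, P2, P4 → P6 is preserved.
P4, P6 → P2 is preserved.
P1 → P3, P6 is preserved.
P4 → P6 is preserved.
P3 → P4 is preserved.

P5 → P3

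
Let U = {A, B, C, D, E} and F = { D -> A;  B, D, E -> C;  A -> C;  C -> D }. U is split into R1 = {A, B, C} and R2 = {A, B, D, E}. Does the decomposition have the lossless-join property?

Yes

Common attributes: R1 ∩ R2 = {A, B}.
Closure of {A, B}: A → C applies, adding C; C → D applies, adding D. So (A, B)⁺ = {A, B, C, D}.
This closure contains every attribute of R1, so R1 ∩ R2 → R1. The join is lossless.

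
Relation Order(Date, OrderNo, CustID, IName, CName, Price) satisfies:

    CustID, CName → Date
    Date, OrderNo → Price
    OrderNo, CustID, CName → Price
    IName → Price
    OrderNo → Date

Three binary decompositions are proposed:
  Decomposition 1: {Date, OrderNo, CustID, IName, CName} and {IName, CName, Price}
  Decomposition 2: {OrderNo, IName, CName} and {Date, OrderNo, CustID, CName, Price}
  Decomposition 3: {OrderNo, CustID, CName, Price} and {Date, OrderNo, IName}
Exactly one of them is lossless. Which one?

Decomposition 1

Decomposition 1: common = {IName, CName}, closure = {IName, CName, Price} → lossless.
Decomposition 2: common = {OrderNo, CName}, closure = {Date, OrderNo, CName, Price} → lossy.
Decomposition 3: common = {OrderNo}, closure = {Date, OrderNo, Price} → lossy.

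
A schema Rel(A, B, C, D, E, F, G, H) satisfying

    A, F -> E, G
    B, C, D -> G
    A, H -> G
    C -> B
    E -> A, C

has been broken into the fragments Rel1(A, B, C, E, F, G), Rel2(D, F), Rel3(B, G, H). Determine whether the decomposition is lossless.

No

Chase test. Columns are A, B, C, D, E, F, G, H; row i has aⱼ where attribute j ∈ Reli, else bᵢⱼ.
Initial tableau (one row per fragment):
  row 1: a1 a2 a3 b14 a5 a6 a7 b18
  row 2: b21 b22 b23 a4 b25 a6 b27 b28
  row 3: b31 a2 b33 b34 b35 b36 a7 a8
No row becomes fully distinguished — the join is lossy.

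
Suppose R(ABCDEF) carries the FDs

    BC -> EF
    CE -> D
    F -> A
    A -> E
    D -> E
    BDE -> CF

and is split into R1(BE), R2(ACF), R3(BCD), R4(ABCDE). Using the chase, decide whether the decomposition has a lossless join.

Chase test. Columns are ABCDEF; row i has aⱼ where attribute j ∈ Ri, else bᵢⱼ.
Initial tableau (one row per fragment):
  row 1: b11 a2 b13 b14 a5 b16
  row 2: a1 b22 a3 b24 b25 a6
  row 3: b31 a2 a3 a4 b35 b36
  row 4: a1 a2 a3 a4 a5 b46
Rows 3 and 4 agree on BC; apply BC→EF and equate their EF entries.
Rows 3 and 4 agree on F; apply F→A and equate their A entries.
Rows 2 and 3 agree on A; apply A→E and equate their E entries.
Rows 2 and 3 agree on CE; apply CE→D and equate their D entries.
No row becomes fully distinguished — the join is lossy.

No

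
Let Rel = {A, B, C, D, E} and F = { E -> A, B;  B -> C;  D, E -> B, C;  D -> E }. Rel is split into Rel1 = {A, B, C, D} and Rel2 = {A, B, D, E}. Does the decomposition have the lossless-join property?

Yes

Common attributes: Rel1 ∩ Rel2 = {A, B, D}.
Closure of {A, B, D}: B → C applies, adding C; D → E applies, adding E. So (A, B, D)⁺ = {A, B, C, D, E}.
This closure contains every attribute of Rel1, so Rel1 ∩ Rel2 → Rel1. The join is lossless.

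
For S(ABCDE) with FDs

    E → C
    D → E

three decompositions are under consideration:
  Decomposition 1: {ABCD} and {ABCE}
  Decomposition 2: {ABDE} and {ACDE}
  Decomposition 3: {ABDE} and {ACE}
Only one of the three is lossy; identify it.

Decomposition 1: common = {ABC}, closure = {ABC} → lossy.
Decomposition 2: common = {ADE}, closure = {ACDE} → lossless.
Decomposition 3: common = {AE}, closure = {ACE} → lossless.

Decomposition 1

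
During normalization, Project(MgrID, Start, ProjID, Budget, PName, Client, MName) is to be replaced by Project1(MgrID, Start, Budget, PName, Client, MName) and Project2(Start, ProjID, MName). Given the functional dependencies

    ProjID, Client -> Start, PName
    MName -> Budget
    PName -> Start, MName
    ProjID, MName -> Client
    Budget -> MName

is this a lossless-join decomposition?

No

Common attributes: Project1 ∩ Project2 = {Start, MName}.
Closure of {Start, MName}: MName → Budget applies, adding Budget. So (Start, MName)⁺ = {Start, Budget, MName}.
The closure contains neither all of Project1 = {MgrID, Start, Budget, PName, Client, MName} nor all of Project2 = {Start, ProjID, MName}, so the common attributes are not a superkey of either fragment. The join is lossy.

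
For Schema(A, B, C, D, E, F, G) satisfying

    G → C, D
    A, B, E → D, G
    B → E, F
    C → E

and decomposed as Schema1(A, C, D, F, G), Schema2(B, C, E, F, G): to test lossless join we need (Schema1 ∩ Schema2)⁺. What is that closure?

C, D, E, F, G

Schema1 ∩ Schema2 = {C, F, G}.
G → C, D applies, adding D
C → E applies, adding E
Closure: {C, D, E, F, G}.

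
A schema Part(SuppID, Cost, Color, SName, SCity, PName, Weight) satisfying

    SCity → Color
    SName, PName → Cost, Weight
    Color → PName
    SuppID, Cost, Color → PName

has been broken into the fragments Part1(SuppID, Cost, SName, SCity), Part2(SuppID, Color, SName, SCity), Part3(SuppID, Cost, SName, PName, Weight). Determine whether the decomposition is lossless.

No

Chase test. Columns are SuppID, Cost, Color, SName, SCity, PName, Weight; row i has aⱼ where attribute j ∈ Parti, else bᵢⱼ.
Initial tableau (one row per fragment):
  row 1: a1 a2 b13 a4 a5 b16 b17
  row 2: a1 b22 a3 a4 a5 b26 b27
  row 3: a1 a2 b33 a4 b35 a6 a7
Rows 1 and 2 agree on SCity; apply SCity→Color and equate their Color entries.
Rows 1 and 2 agree on Color; apply Color→PName and equate their PName entries.
Rows 1 and 2 agree on SName, PName; apply SName, PName→Cost, Weight and equate their Cost, Weight entries.
No row becomes fully distinguished — the join is lossy.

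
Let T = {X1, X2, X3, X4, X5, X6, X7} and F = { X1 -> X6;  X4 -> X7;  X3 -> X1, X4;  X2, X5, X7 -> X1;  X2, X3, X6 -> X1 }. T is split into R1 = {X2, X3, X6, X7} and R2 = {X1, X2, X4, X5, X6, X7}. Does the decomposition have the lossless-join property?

Common attributes: R1 ∩ R2 = {X2, X6, X7}.
No dependency enlarges {X2, X6, X7}, so (X2, X6, X7)⁺ = {X2, X6, X7}.
The closure contains neither all of R1 = {X2, X3, X6, X7} nor all of R2 = {X1, X2, X4, X5, X6, X7}, so the common attributes are not a superkey of either fragment. The join is lossy.

No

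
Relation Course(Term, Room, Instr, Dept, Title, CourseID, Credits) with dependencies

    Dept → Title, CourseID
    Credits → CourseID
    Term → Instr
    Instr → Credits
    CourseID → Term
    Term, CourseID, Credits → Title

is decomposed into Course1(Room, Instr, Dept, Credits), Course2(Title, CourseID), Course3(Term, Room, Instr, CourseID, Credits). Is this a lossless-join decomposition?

Chase test. Columns are Term, Room, Instr, Dept, Title, CourseID, Credits; row i has aⱼ where attribute j ∈ Coursei, else bᵢⱼ.
Initial tableau (one row per fragment):
  row 1: b11 a2 a3 a4 b15 b16 a7
  row 2: b21 b22 b23 b24 a5 a6 b27
  row 3: a1 a2 a3 b34 b35 a6 a7
Rows 1 and 3 agree on Credits; apply Credits→CourseID and equate their CourseID entries.
Rows 1 and 2 agree on CourseID; apply CourseID→Term and equate their Term entries.
Rows 1 and 3 agree on CourseID; apply CourseID→Term and equate their Term entries.
Rows 1 and 3 agree on Term, CourseID, Credits; apply Term, CourseID, Credits→Title and equate their Title entries.
Rows 1 and 2 agree on Term; apply Term→Instr and equate their Instr entries.
Rows 1 and 2 agree on Instr; apply Instr→Credits and equate their Credits entries.
Rows 1 and 2 agree on Term, CourseID, Credits; apply Term, CourseID, Credits→Title and equate their Title entries.
Row 1 is now all distinguished symbols — the join is lossless.

Yes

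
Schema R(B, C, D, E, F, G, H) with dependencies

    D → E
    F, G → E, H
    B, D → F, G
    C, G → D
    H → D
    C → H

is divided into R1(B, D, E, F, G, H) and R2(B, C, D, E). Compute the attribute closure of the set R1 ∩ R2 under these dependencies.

R1 ∩ R2 = {B, D, E}.
B, D → F, G applies, adding F, G
F, G → E, H applies, adding H
Closure: {B, D, E, F, G, H}.

B, D, E, F, G, H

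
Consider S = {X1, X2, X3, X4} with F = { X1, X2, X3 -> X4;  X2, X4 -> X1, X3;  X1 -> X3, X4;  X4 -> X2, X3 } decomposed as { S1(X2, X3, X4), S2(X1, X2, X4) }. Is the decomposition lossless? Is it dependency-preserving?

Lossless test: (X2, X4)⁺ = {X1, X2, X3, X4}, which contains all of one fragment — lossless.
Dependency preservation: X1, X2, X3 → X4; X2, X4 → X1, X3; X1 → X3, X4 are not contained in any single fragment, but the restricted closure of each left-hand side across the fragments still reaches the right-hand side; the remaining FDs each lie inside some fragment. All dependencies are preserved.

lossless and dependency-preserving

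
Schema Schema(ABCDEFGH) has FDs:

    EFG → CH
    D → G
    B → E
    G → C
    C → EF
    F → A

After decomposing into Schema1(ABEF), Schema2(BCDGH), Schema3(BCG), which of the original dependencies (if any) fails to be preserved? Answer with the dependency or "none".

Check C → EF: no single fragment contains all of {CEF}, and the restricted closure of {C} across the fragments never reaches {EF}.
EFG → CH is preserved.
D → G is preserved.
B → E is preserved.
G → C is preserved.
F → A is preserved.

C → EF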